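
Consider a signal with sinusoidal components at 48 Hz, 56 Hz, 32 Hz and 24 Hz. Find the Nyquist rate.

112 Hz

Highest-frequency component: 56 Hz.
Nyquist rate = 2 × 56 Hz = 112 Hz.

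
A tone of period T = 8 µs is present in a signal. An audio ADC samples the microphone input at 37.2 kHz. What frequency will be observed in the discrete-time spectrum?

T = 8 µs → f = 1/T = 125 kHz.
125 kHz mod fs = 13.4 kHz.
13.4 kHz ≤ fs/2 = 18.6 kHz, appears at 13.4 kHz.

13.4 kHz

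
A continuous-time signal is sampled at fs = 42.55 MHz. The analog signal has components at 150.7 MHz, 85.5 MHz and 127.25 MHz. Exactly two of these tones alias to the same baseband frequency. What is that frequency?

0.4 MHz

fs/2 = 21.275 MHz.
150.7 MHz mod fs = 23.05 MHz.
23.05 MHz > fs/2 = 21.275 MHz, folds to fs − 23.05 MHz = 19.5 MHz.
85.5 MHz mod fs = 0.4 MHz.
0.4 MHz ≤ fs/2 = 21.275 MHz, appears at 0.4 MHz.
127.25 MHz mod fs = 42.15 MHz.
42.15 MHz > fs/2 = 21.275 MHz, folds to fs − 42.15 MHz = 0.4 MHz.
85.5 MHz and 127.25 MHz both map to 0.4 MHz.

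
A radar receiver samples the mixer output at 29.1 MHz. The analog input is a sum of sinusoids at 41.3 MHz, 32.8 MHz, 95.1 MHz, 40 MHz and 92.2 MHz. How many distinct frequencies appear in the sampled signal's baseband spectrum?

fs/2 = 14.55 MHz.
41.3 MHz mod fs = 12.2 MHz.
12.2 MHz ≤ fs/2 = 14.55 MHz, appears at 12.2 MHz.
32.8 MHz mod fs = 3.7 MHz.
3.7 MHz ≤ fs/2 = 14.55 MHz, appears at 3.7 MHz.
95.1 MHz mod fs = 7.8 MHz.
7.8 MHz ≤ fs/2 = 14.55 MHz, appears at 7.8 MHz.
40 MHz mod fs = 10.9 MHz.
10.9 MHz ≤ fs/2 = 14.55 MHz, appears at 10.9 MHz.
92.2 MHz mod fs = 4.9 MHz.
4.9 MHz ≤ fs/2 = 14.55 MHz, appears at 4.9 MHz.
Distinct values: {3.7 MHz, 4.9 MHz, 7.8 MHz, 10.9 MHz, 12.2 MHz} → 5.

5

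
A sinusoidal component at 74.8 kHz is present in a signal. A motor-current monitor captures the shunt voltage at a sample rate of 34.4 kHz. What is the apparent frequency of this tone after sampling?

74.8 kHz mod fs = 6 kHz.
6 kHz ≤ fs/2 = 17.2 kHz, appears at 6 kHz.

6 kHz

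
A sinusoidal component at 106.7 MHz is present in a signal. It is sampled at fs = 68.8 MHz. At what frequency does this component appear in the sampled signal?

30.9 MHz

106.7 MHz mod fs = 37.9 MHz.
37.9 MHz > fs/2 = 34.4 MHz, folds to fs − 37.9 MHz = 30.9 MHz.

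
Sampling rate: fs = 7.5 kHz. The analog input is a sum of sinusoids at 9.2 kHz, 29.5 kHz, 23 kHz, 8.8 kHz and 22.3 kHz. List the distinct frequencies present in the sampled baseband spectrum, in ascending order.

fs/2 = 3.75 kHz.
9.2 kHz mod fs = 1.7 kHz.
1.7 kHz ≤ fs/2 = 3.75 kHz, appears at 1.7 kHz.
29.5 kHz mod fs = 7 kHz.
7 kHz > fs/2 = 3.75 kHz, folds to fs − 7 kHz = 0.5 kHz.
23 kHz mod fs = 0.5 kHz.
0.5 kHz ≤ fs/2 = 3.75 kHz, appears at 0.5 kHz.
8.8 kHz mod fs = 1.3 kHz.
1.3 kHz ≤ fs/2 = 3.75 kHz, appears at 1.3 kHz.
22.3 kHz mod fs = 7.3 kHz.
7.3 kHz > fs/2 = 3.75 kHz, folds to fs − 7.3 kHz = 0.2 kHz.
Distinct values: {0.2 kHz, 0.5 kHz, 1.3 kHz, 1.7 kHz}.

0.2 kHz, 0.5 kHz, 1.3 kHz, 1.7 kHz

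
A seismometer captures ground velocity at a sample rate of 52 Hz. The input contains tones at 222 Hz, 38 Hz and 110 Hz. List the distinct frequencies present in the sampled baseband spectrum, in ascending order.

fs/2 = 26 Hz.
222 Hz mod fs = 14 Hz.
14 Hz ≤ fs/2 = 26 Hz, appears at 14 Hz.
38 Hz > fs/2 = 26 Hz, folds to fs − 38 Hz = 14 Hz.
110 Hz mod fs = 6 Hz.
6 Hz ≤ fs/2 = 26 Hz, appears at 6 Hz.
Distinct values: {6 Hz, 14 Hz}.

6 Hz, 14 Hz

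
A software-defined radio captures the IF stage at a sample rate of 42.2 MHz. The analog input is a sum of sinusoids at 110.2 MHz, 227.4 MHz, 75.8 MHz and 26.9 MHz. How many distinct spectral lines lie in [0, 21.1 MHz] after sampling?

fs/2 = 21.1 MHz.
110.2 MHz mod fs = 25.8 MHz.
25.8 MHz > fs/2 = 21.1 MHz, folds to fs − 25.8 MHz = 16.4 MHz.
227.4 MHz mod fs = 16.4 MHz.
16.4 MHz ≤ fs/2 = 21.1 MHz, appears at 16.4 MHz.
75.8 MHz mod fs = 33.6 MHz.
33.6 MHz > fs/2 = 21.1 MHz, folds to fs − 33.6 MHz = 8.6 MHz.
26.9 MHz > fs/2 = 21.1 MHz, folds to fs − 26.9 MHz = 15.3 MHz.
Distinct values: {8.6 MHz, 15.3 MHz, 16.4 MHz} → 3.

3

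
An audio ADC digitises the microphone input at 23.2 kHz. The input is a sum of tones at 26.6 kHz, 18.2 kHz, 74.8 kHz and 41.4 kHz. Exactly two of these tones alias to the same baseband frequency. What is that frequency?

fs/2 = 11.6 kHz.
26.6 kHz mod fs = 3.4 kHz.
3.4 kHz ≤ fs/2 = 11.6 kHz, appears at 3.4 kHz.
18.2 kHz > fs/2 = 11.6 kHz, folds to fs − 18.2 kHz = 5 kHz.
74.8 kHz mod fs = 5.2 kHz.
5.2 kHz ≤ fs/2 = 11.6 kHz, appears at 5.2 kHz.
41.4 kHz mod fs = 18.2 kHz.
18.2 kHz > fs/2 = 11.6 kHz, folds to fs − 18.2 kHz = 5 kHz.
18.2 kHz and 41.4 kHz both map to 5 kHz.

5 kHz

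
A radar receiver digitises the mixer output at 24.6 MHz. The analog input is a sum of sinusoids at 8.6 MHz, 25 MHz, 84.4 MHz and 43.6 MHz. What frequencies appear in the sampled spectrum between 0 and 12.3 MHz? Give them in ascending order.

fs/2 = 12.3 MHz.
8.6 MHz ≤ fs/2 = 12.3 MHz, passes unchanged.
25 MHz mod fs = 0.4 MHz.
0.4 MHz ≤ fs/2 = 12.3 MHz, appears at 0.4 MHz.
84.4 MHz mod fs = 10.6 MHz.
10.6 MHz ≤ fs/2 = 12.3 MHz, appears at 10.6 MHz.
43.6 MHz mod fs = 19 MHz.
19 MHz > fs/2 = 12.3 MHz, folds to fs − 19 MHz = 5.6 MHz.
Distinct values: {0.4 MHz, 5.6 MHz, 8.6 MHz, 10.6 MHz}.

0.4 MHz, 5.6 MHz, 8.6 MHz, 10.6 MHz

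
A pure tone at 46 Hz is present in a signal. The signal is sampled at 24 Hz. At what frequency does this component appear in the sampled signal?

46 Hz mod fs = 22 Hz.
22 Hz > fs/2 = 12 Hz, folds to fs − 22 Hz = 2 Hz.

2 Hz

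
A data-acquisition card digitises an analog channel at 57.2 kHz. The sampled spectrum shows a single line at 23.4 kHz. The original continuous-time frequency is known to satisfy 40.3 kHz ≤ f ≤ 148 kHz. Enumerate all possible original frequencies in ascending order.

80.6 kHz, 91 kHz, 137.8 kHz

Frequencies that alias to 23.4 kHz are k·fs ± 23.4 kHz for integer k ≥ 0.
k=0: 23.4 kHz.
k=1: 33.8 kHz, 80.6 kHz.
k=2: 91 kHz, 137.8 kHz.
k=3: 148.2 kHz, 195 kHz.
Within [40.3 kHz, 148 kHz]: 80.6 kHz, 91 kHz, 137.8 kHz.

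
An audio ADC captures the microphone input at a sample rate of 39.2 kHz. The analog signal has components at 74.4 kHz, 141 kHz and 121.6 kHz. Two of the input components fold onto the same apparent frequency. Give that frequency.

4 kHz

fs/2 = 19.6 kHz.
74.4 kHz mod fs = 35.2 kHz.
35.2 kHz > fs/2 = 19.6 kHz, folds to fs − 35.2 kHz = 4 kHz.
141 kHz mod fs = 23.4 kHz.
23.4 kHz > fs/2 = 19.6 kHz, folds to fs − 23.4 kHz = 15.8 kHz.
121.6 kHz mod fs = 4 kHz.
4 kHz ≤ fs/2 = 19.6 kHz, appears at 4 kHz.
74.4 kHz and 121.6 kHz both map to 4 kHz.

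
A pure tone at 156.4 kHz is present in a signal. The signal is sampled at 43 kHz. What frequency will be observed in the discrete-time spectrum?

15.6 kHz

156.4 kHz mod fs = 27.4 kHz.
27.4 kHz > fs/2 = 21.5 kHz, folds to fs − 27.4 kHz = 15.6 kHz.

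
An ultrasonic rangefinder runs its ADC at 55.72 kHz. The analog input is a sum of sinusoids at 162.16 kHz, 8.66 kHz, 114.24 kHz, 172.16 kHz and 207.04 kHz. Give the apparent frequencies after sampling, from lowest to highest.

2.8 kHz, 5 kHz, 8.66 kHz, 15.84 kHz

fs/2 = 27.86 kHz.
162.16 kHz mod fs = 50.72 kHz.
50.72 kHz > fs/2 = 27.86 kHz, folds to fs − 50.72 kHz = 5 kHz.
8.66 kHz ≤ fs/2 = 27.86 kHz, passes unchanged.
114.24 kHz mod fs = 2.8 kHz.
2.8 kHz ≤ fs/2 = 27.86 kHz, appears at 2.8 kHz.
172.16 kHz mod fs = 5 kHz.
5 kHz ≤ fs/2 = 27.86 kHz, appears at 5 kHz.
207.04 kHz mod fs = 39.88 kHz.
39.88 kHz > fs/2 = 27.86 kHz, folds to fs − 39.88 kHz = 15.84 kHz.
Distinct values: {2.8 kHz, 5 kHz, 8.66 kHz, 15.84 kHz}.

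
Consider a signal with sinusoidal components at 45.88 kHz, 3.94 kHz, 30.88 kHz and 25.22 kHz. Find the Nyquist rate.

91.76 kHz

Highest-frequency component: 45.88 kHz.
Nyquist rate = 2 × 45.88 kHz = 91.76 kHz.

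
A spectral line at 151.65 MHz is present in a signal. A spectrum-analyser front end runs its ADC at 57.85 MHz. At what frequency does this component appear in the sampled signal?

151.65 MHz mod fs = 35.95 MHz.
35.95 MHz > fs/2 = 28.925 MHz, folds to fs − 35.95 MHz = 21.9 MHz.

21.9 MHz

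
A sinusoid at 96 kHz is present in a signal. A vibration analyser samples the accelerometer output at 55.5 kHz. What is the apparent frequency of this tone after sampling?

15 kHz

96 kHz mod fs = 40.5 kHz.
40.5 kHz > fs/2 = 27.75 kHz, folds to fs − 40.5 kHz = 15 kHz.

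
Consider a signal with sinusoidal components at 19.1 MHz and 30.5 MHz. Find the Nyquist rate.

61 MHz

Highest-frequency component: 30.5 MHz.
Nyquist rate = 2 × 30.5 MHz = 61 MHz.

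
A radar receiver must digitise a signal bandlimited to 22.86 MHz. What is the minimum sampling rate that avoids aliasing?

45.72 MHz

Nyquist rate = 2 × 22.86 MHz = 45.72 MHz.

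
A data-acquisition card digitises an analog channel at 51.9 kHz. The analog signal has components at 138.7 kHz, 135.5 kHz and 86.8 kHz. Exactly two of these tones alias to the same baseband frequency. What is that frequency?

fs/2 = 25.95 kHz.
138.7 kHz mod fs = 34.9 kHz.
34.9 kHz > fs/2 = 25.95 kHz, folds to fs − 34.9 kHz = 17 kHz.
135.5 kHz mod fs = 31.7 kHz.
31.7 kHz > fs/2 = 25.95 kHz, folds to fs − 31.7 kHz = 20.2 kHz.
86.8 kHz mod fs = 34.9 kHz.
34.9 kHz > fs/2 = 25.95 kHz, folds to fs − 34.9 kHz = 17 kHz.
86.8 kHz and 138.7 kHz both map to 17 kHz.

17 kHz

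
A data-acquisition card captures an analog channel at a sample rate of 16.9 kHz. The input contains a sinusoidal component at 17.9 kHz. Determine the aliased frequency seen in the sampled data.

17.9 kHz mod fs = 1 kHz.
1 kHz ≤ fs/2 = 8.45 kHz, appears at 1 kHz.

1 kHz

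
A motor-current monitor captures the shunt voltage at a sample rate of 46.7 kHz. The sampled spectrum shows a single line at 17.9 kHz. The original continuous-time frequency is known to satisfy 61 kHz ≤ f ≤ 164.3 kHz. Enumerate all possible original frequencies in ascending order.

Frequencies that alias to 17.9 kHz are k·fs ± 17.9 kHz for integer k ≥ 0.
k=0: 17.9 kHz.
k=1: 28.8 kHz, 64.6 kHz.
k=2: 75.5 kHz, 111.3 kHz.
k=3: 122.2 kHz, 158 kHz.
k=4: 168.9 kHz, 204.7 kHz.
Within [61 kHz, 164.3 kHz]: 64.6 kHz, 75.5 kHz, 111.3 kHz, 122.2 kHz, 158 kHz.

64.6 kHz, 75.5 kHz, 111.3 kHz, 122.2 kHz, 158 kHz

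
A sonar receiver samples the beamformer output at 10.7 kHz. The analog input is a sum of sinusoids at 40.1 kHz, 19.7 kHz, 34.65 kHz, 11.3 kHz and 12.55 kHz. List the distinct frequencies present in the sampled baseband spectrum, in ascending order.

0.6 kHz, 1.7 kHz, 1.85 kHz, 2.55 kHz, 2.7 kHz

fs/2 = 5.35 kHz.
40.1 kHz mod fs = 8 kHz.
8 kHz > fs/2 = 5.35 kHz, folds to fs − 8 kHz = 2.7 kHz.
19.7 kHz mod fs = 9 kHz.
9 kHz > fs/2 = 5.35 kHz, folds to fs − 9 kHz = 1.7 kHz.
34.65 kHz mod fs = 2.55 kHz.
2.55 kHz ≤ fs/2 = 5.35 kHz, appears at 2.55 kHz.
11.3 kHz mod fs = 0.6 kHz.
0.6 kHz ≤ fs/2 = 5.35 kHz, appears at 0.6 kHz.
12.55 kHz mod fs = 1.85 kHz.
1.85 kHz ≤ fs/2 = 5.35 kHz, appears at 1.85 kHz.
Distinct values: {0.6 kHz, 1.7 kHz, 1.85 kHz, 2.55 kHz, 2.7 kHz}.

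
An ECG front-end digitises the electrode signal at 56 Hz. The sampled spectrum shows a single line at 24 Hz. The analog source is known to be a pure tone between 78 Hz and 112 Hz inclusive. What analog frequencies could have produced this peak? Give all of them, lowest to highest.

80 Hz, 88 Hz

Frequencies that alias to 24 Hz are k·fs ± 24 Hz for integer k ≥ 0.
k=0: 24 Hz.
k=1: 32 Hz, 80 Hz.
k=2: 88 Hz, 136 Hz.
k=3: 144 Hz, 192 Hz.
Within [78 Hz, 112 Hz]: 80 Hz, 88 Hz.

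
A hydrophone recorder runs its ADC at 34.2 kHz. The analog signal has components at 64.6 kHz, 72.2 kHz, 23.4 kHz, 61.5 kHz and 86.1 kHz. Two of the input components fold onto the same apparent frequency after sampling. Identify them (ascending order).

64.6 kHz, 72.2 kHz

fs/2 = 17.1 kHz.
64.6 kHz mod fs = 30.4 kHz.
30.4 kHz > fs/2 = 17.1 kHz, folds to fs − 30.4 kHz = 3.8 kHz.
72.2 kHz mod fs = 3.8 kHz.
3.8 kHz ≤ fs/2 = 17.1 kHz, appears at 3.8 kHz.
23.4 kHz > fs/2 = 17.1 kHz, folds to fs − 23.4 kHz = 10.8 kHz.
61.5 kHz mod fs = 27.3 kHz.
27.3 kHz > fs/2 = 17.1 kHz, folds to fs − 27.3 kHz = 6.9 kHz.
86.1 kHz mod fs = 17.7 kHz.
17.7 kHz > fs/2 = 17.1 kHz, folds to fs − 17.7 kHz = 16.5 kHz.
64.6 kHz and 72.2 kHz both map to 3.8 kHz.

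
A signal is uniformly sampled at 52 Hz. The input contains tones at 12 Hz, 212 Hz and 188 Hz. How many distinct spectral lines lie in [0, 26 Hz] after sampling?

fs/2 = 26 Hz.
12 Hz ≤ fs/2 = 26 Hz, passes unchanged.
212 Hz mod fs = 4 Hz.
4 Hz ≤ fs/2 = 26 Hz, appears at 4 Hz.
188 Hz mod fs = 32 Hz.
32 Hz > fs/2 = 26 Hz, folds to fs − 32 Hz = 20 Hz.
Distinct values: {4 Hz, 12 Hz, 20 Hz} → 3.

3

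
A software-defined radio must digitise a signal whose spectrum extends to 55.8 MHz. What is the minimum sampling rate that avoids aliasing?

111.6 MHz

Nyquist rate = 2 × 55.8 MHz = 111.6 MHz.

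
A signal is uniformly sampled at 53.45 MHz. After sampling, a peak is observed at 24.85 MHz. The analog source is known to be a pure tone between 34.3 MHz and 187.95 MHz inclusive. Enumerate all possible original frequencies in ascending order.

Frequencies that alias to 24.85 MHz are k·fs ± 24.85 MHz for integer k ≥ 0.
k=0: 24.85 MHz.
k=1: 28.6 MHz, 78.3 MHz.
k=2: 82.05 MHz, 131.75 MHz.
k=3: 135.5 MHz, 185.2 MHz.
k=4: 188.95 MHz, 238.65 MHz.
Within [34.3 MHz, 187.95 MHz]: 78.3 MHz, 82.05 MHz, 131.75 MHz, 135.5 MHz, 185.2 MHz.

78.3 MHz, 82.05 MHz, 131.75 MHz, 135.5 MHz, 185.2 MHz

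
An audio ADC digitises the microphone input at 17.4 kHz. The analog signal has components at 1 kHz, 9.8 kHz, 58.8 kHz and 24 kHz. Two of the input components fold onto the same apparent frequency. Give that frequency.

fs/2 = 8.7 kHz.
1 kHz ≤ fs/2 = 8.7 kHz, passes unchanged.
9.8 kHz > fs/2 = 8.7 kHz, folds to fs − 9.8 kHz = 7.6 kHz.
58.8 kHz mod fs = 6.6 kHz.
6.6 kHz ≤ fs/2 = 8.7 kHz, appears at 6.6 kHz.
24 kHz mod fs = 6.6 kHz.
6.6 kHz ≤ fs/2 = 8.7 kHz, appears at 6.6 kHz.
24 kHz and 58.8 kHz both map to 6.6 kHz.

6.6 kHz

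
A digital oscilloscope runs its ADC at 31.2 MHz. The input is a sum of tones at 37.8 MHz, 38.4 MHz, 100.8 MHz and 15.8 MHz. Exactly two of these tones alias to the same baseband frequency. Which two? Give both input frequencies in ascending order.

38.4 MHz, 100.8 MHz

fs/2 = 15.6 MHz.
37.8 MHz mod fs = 6.6 MHz.
6.6 MHz ≤ fs/2 = 15.6 MHz, appears at 6.6 MHz.
38.4 MHz mod fs = 7.2 MHz.
7.2 MHz ≤ fs/2 = 15.6 MHz, appears at 7.2 MHz.
100.8 MHz mod fs = 7.2 MHz.
7.2 MHz ≤ fs/2 = 15.6 MHz, appears at 7.2 MHz.
15.8 MHz > fs/2 = 15.6 MHz, folds to fs − 15.8 MHz = 15.4 MHz.
38.4 MHz and 100.8 MHz both map to 7.2 MHz.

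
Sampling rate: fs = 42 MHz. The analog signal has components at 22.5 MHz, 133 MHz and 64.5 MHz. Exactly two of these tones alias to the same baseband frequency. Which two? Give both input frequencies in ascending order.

fs/2 = 21 MHz.
22.5 MHz > fs/2 = 21 MHz, folds to fs − 22.5 MHz = 19.5 MHz.
133 MHz mod fs = 7 MHz.
7 MHz ≤ fs/2 = 21 MHz, appears at 7 MHz.
64.5 MHz mod fs = 22.5 MHz.
22.5 MHz > fs/2 = 21 MHz, folds to fs − 22.5 MHz = 19.5 MHz.
22.5 MHz and 64.5 MHz both map to 19.5 MHz.

22.5 MHz, 64.5 MHz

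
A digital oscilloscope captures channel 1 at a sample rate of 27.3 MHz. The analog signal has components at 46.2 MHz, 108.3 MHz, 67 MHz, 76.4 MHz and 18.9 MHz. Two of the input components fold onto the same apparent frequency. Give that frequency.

fs/2 = 13.65 MHz.
46.2 MHz mod fs = 18.9 MHz.
18.9 MHz > fs/2 = 13.65 MHz, folds to fs − 18.9 MHz = 8.4 MHz.
108.3 MHz mod fs = 26.4 MHz.
26.4 MHz > fs/2 = 13.65 MHz, folds to fs − 26.4 MHz = 0.9 MHz.
67 MHz mod fs = 12.4 MHz.
12.4 MHz ≤ fs/2 = 13.65 MHz, appears at 12.4 MHz.
76.4 MHz mod fs = 21.8 MHz.
21.8 MHz > fs/2 = 13.65 MHz, folds to fs − 21.8 MHz = 5.5 MHz.
18.9 MHz > fs/2 = 13.65 MHz, folds to fs − 18.9 MHz = 8.4 MHz.
18.9 MHz and 46.2 MHz both map to 8.4 MHz.

8.4 MHz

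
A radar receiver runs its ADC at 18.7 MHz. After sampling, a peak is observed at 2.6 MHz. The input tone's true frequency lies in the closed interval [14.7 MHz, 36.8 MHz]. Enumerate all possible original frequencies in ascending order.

Frequencies that alias to 2.6 MHz are k·fs ± 2.6 MHz for integer k ≥ 0.
k=0: 2.6 MHz.
k=1: 16.1 MHz, 21.3 MHz.
k=2: 34.8 MHz, 40 MHz.
k=3: 53.5 MHz, 58.7 MHz.
Within [14.7 MHz, 36.8 MHz]: 16.1 MHz, 21.3 MHz, 34.8 MHz.

16.1 MHz, 21.3 MHz, 34.8 MHz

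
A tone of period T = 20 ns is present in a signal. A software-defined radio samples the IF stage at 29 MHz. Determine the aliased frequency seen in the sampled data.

T = 20 ns → f = 1/T = 50 MHz.
50 MHz mod fs = 21 MHz.
21 MHz > fs/2 = 14.5 MHz, folds to fs − 21 MHz = 8 MHz.

8 MHz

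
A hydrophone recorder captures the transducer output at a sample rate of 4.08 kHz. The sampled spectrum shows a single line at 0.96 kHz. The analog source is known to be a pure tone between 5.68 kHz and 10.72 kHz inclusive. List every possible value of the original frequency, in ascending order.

Frequencies that alias to 0.96 kHz are k·fs ± 0.96 kHz for integer k ≥ 0.
k=0: 0.96 kHz.
k=1: 3.12 kHz, 5.04 kHz.
k=2: 7.2 kHz, 9.12 kHz.
k=3: 11.28 kHz, 13.2 kHz.
Within [5.68 kHz, 10.72 kHz]: 7.2 kHz, 9.12 kHz.

7.2 kHz, 9.12 kHz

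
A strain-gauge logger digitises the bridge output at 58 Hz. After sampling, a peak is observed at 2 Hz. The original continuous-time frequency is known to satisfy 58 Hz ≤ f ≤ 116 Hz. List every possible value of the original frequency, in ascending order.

60 Hz, 114 Hz

Frequencies that alias to 2 Hz are k·fs ± 2 Hz for integer k ≥ 0.
k=0: 2 Hz.
k=1: 56 Hz, 60 Hz.
k=2: 114 Hz, 118 Hz.
k=3: 172 Hz, 176 Hz.
Within [58 Hz, 116 Hz]: 60 Hz, 114 Hz.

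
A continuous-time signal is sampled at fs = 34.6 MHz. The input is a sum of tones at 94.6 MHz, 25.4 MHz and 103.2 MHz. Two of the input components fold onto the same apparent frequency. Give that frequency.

fs/2 = 17.3 MHz.
94.6 MHz mod fs = 25.4 MHz.
25.4 MHz > fs/2 = 17.3 MHz, folds to fs − 25.4 MHz = 9.2 MHz.
25.4 MHz > fs/2 = 17.3 MHz, folds to fs − 25.4 MHz = 9.2 MHz.
103.2 MHz mod fs = 34 MHz.
34 MHz > fs/2 = 17.3 MHz, folds to fs − 34 MHz = 0.6 MHz.
25.4 MHz and 94.6 MHz both map to 9.2 MHz.

9.2 MHz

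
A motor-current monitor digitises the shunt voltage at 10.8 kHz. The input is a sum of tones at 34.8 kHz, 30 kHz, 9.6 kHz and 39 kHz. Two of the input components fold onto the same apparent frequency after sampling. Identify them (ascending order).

30 kHz, 34.8 kHz

fs/2 = 5.4 kHz.
34.8 kHz mod fs = 2.4 kHz.
2.4 kHz ≤ fs/2 = 5.4 kHz, appears at 2.4 kHz.
30 kHz mod fs = 8.4 kHz.
8.4 kHz > fs/2 = 5.4 kHz, folds to fs − 8.4 kHz = 2.4 kHz.
9.6 kHz > fs/2 = 5.4 kHz, folds to fs − 9.6 kHz = 1.2 kHz.
39 kHz mod fs = 6.6 kHz.
6.6 kHz > fs/2 = 5.4 kHz, folds to fs − 6.6 kHz = 4.2 kHz.
30 kHz and 34.8 kHz both map to 2.4 kHz.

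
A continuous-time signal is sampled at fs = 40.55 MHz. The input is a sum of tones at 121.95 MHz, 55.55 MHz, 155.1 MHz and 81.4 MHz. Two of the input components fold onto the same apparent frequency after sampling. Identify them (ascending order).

81.4 MHz, 121.95 MHz

fs/2 = 20.275 MHz.
121.95 MHz mod fs = 0.3 MHz.
0.3 MHz ≤ fs/2 = 20.275 MHz, appears at 0.3 MHz.
55.55 MHz mod fs = 15 MHz.
15 MHz ≤ fs/2 = 20.275 MHz, appears at 15 MHz.
155.1 MHz mod fs = 33.45 MHz.
33.45 MHz > fs/2 = 20.275 MHz, folds to fs − 33.45 MHz = 7.1 MHz.
81.4 MHz mod fs = 0.3 MHz.
0.3 MHz ≤ fs/2 = 20.275 MHz, appears at 0.3 MHz.
81.4 MHz and 121.95 MHz both map to 0.3 MHz.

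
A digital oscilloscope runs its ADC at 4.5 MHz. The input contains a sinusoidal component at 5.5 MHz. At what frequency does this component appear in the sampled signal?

5.5 MHz mod fs = 1 MHz.
1 MHz ≤ fs/2 = 2.25 MHz, appears at 1 MHz.

1 MHz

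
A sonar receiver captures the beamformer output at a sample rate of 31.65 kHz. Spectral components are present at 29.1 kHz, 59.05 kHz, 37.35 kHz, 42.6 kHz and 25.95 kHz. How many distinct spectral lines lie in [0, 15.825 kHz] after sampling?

fs/2 = 15.825 kHz.
29.1 kHz > fs/2 = 15.825 kHz, folds to fs − 29.1 kHz = 2.55 kHz.
59.05 kHz mod fs = 27.4 kHz.
27.4 kHz > fs/2 = 15.825 kHz, folds to fs − 27.4 kHz = 4.25 kHz.
37.35 kHz mod fs = 5.7 kHz.
5.7 kHz ≤ fs/2 = 15.825 kHz, appears at 5.7 kHz.
42.6 kHz mod fs = 10.95 kHz.
10.95 kHz ≤ fs/2 = 15.825 kHz, appears at 10.95 kHz.
25.95 kHz > fs/2 = 15.825 kHz, folds to fs − 25.95 kHz = 5.7 kHz.
Distinct values: {2.55 kHz, 4.25 kHz, 5.7 kHz, 10.95 kHz} → 4.

4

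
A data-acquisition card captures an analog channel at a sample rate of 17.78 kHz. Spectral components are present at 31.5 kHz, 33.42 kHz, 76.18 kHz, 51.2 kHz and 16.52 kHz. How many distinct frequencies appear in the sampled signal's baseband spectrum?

fs/2 = 8.89 kHz.
31.5 kHz mod fs = 13.72 kHz.
13.72 kHz > fs/2 = 8.89 kHz, folds to fs − 13.72 kHz = 4.06 kHz.
33.42 kHz mod fs = 15.64 kHz.
15.64 kHz > fs/2 = 8.89 kHz, folds to fs − 15.64 kHz = 2.14 kHz.
76.18 kHz mod fs = 5.06 kHz.
5.06 kHz ≤ fs/2 = 8.89 kHz, appears at 5.06 kHz.
51.2 kHz mod fs = 15.64 kHz.
15.64 kHz > fs/2 = 8.89 kHz, folds to fs − 15.64 kHz = 2.14 kHz.
16.52 kHz > fs/2 = 8.89 kHz, folds to fs − 16.52 kHz = 1.26 kHz.
Distinct values: {1.26 kHz, 2.14 kHz, 4.06 kHz, 5.06 kHz} → 4.

4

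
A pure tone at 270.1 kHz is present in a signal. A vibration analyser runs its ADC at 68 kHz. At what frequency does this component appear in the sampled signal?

270.1 kHz mod fs = 66.1 kHz.
66.1 kHz > fs/2 = 34 kHz, folds to fs − 66.1 kHz = 1.9 kHz.

1.9 kHz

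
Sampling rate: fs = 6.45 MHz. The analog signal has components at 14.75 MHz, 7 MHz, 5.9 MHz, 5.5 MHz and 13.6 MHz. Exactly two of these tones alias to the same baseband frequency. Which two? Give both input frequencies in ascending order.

fs/2 = 3.225 MHz.
14.75 MHz mod fs = 1.85 MHz.
1.85 MHz ≤ fs/2 = 3.225 MHz, appears at 1.85 MHz.
7 MHz mod fs = 0.55 MHz.
0.55 MHz ≤ fs/2 = 3.225 MHz, appears at 0.55 MHz.
5.9 MHz > fs/2 = 3.225 MHz, folds to fs − 5.9 MHz = 0.55 MHz.
5.5 MHz > fs/2 = 3.225 MHz, folds to fs − 5.5 MHz = 0.95 MHz.
13.6 MHz mod fs = 0.7 MHz.
0.7 MHz ≤ fs/2 = 3.225 MHz, appears at 0.7 MHz.
5.9 MHz and 7 MHz both map to 0.55 MHz.

5.9 MHz, 7 MHz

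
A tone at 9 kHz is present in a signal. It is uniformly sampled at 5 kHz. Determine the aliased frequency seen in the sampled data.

9 kHz mod fs = 4 kHz.
4 kHz > fs/2 = 2.5 kHz, folds to fs − 4 kHz = 1 kHz.

1 kHz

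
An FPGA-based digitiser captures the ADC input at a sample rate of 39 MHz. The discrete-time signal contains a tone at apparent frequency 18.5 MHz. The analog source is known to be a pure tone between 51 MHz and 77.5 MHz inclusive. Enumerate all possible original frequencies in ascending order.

Frequencies that alias to 18.5 MHz are k·fs ± 18.5 MHz for integer k ≥ 0.
k=0: 18.5 MHz.
k=1: 20.5 MHz, 57.5 MHz.
k=2: 59.5 MHz, 96.5 MHz.
k=3: 98.5 MHz, 135.5 MHz.
Within [51 MHz, 77.5 MHz]: 57.5 MHz, 59.5 MHz.

57.5 MHz, 59.5 MHz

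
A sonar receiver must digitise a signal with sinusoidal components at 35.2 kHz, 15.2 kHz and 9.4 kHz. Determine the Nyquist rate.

Highest-frequency component: 35.2 kHz.
Nyquist rate = 2 × 35.2 kHz = 70.4 kHz.

70.4 kHz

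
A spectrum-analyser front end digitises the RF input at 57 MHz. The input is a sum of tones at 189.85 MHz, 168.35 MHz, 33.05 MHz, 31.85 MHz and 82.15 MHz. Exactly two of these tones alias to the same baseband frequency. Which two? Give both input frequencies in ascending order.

31.85 MHz, 82.15 MHz

fs/2 = 28.5 MHz.
189.85 MHz mod fs = 18.85 MHz.
18.85 MHz ≤ fs/2 = 28.5 MHz, appears at 18.85 MHz.
168.35 MHz mod fs = 54.35 MHz.
54.35 MHz > fs/2 = 28.5 MHz, folds to fs − 54.35 MHz = 2.65 MHz.
33.05 MHz > fs/2 = 28.5 MHz, folds to fs − 33.05 MHz = 23.95 MHz.
31.85 MHz > fs/2 = 28.5 MHz, folds to fs − 31.85 MHz = 25.15 MHz.
82.15 MHz mod fs = 25.15 MHz.
25.15 MHz ≤ fs/2 = 28.5 MHz, appears at 25.15 MHz.
31.85 MHz and 82.15 MHz both map to 25.15 MHz.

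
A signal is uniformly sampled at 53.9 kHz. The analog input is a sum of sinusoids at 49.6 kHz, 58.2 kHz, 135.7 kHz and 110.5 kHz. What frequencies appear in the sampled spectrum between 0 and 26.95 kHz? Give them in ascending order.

2.7 kHz, 4.3 kHz, 26 kHz

fs/2 = 26.95 kHz.
49.6 kHz > fs/2 = 26.95 kHz, folds to fs − 49.6 kHz = 4.3 kHz.
58.2 kHz mod fs = 4.3 kHz.
4.3 kHz ≤ fs/2 = 26.95 kHz, appears at 4.3 kHz.
135.7 kHz mod fs = 27.9 kHz.
27.9 kHz > fs/2 = 26.95 kHz, folds to fs − 27.9 kHz = 26 kHz.
110.5 kHz mod fs = 2.7 kHz.
2.7 kHz ≤ fs/2 = 26.95 kHz, appears at 2.7 kHz.
Distinct values: {2.7 kHz, 4.3 kHz, 26 kHz}.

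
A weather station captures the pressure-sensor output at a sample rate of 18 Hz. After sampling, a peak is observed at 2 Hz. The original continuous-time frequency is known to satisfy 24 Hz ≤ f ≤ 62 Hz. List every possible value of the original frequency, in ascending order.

Frequencies that alias to 2 Hz are k·fs ± 2 Hz for integer k ≥ 0.
k=0: 2 Hz.
k=1: 16 Hz, 20 Hz.
k=2: 34 Hz, 38 Hz.
k=3: 52 Hz, 56 Hz.
k=4: 70 Hz, 74 Hz.
Within [24 Hz, 62 Hz]: 34 Hz, 38 Hz, 52 Hz, 56 Hz.

34 Hz, 38 Hz, 52 Hz, 56 Hz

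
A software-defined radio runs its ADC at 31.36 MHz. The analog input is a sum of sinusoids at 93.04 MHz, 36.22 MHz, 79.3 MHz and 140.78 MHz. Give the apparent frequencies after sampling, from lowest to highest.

1.04 MHz, 4.86 MHz, 14.78 MHz, 15.34 MHz

fs/2 = 15.68 MHz.
93.04 MHz mod fs = 30.32 MHz.
30.32 MHz > fs/2 = 15.68 MHz, folds to fs − 30.32 MHz = 1.04 MHz.
36.22 MHz mod fs = 4.86 MHz.
4.86 MHz ≤ fs/2 = 15.68 MHz, appears at 4.86 MHz.
79.3 MHz mod fs = 16.58 MHz.
16.58 MHz > fs/2 = 15.68 MHz, folds to fs − 16.58 MHz = 14.78 MHz.
140.78 MHz mod fs = 15.34 MHz.
15.34 MHz ≤ fs/2 = 15.68 MHz, appears at 15.34 MHz.
Distinct values: {1.04 MHz, 4.86 MHz, 14.78 MHz, 15.34 MHz}.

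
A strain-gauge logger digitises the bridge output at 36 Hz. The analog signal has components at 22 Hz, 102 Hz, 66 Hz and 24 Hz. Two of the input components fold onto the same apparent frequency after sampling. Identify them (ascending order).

66 Hz, 102 Hz

fs/2 = 18 Hz.
22 Hz > fs/2 = 18 Hz, folds to fs − 22 Hz = 14 Hz.
102 Hz mod fs = 30 Hz.
30 Hz > fs/2 = 18 Hz, folds to fs − 30 Hz = 6 Hz.
66 Hz mod fs = 30 Hz.
30 Hz > fs/2 = 18 Hz, folds to fs − 30 Hz = 6 Hz.
24 Hz > fs/2 = 18 Hz, folds to fs − 24 Hz = 12 Hz.
66 Hz and 102 Hz both map to 6 Hz.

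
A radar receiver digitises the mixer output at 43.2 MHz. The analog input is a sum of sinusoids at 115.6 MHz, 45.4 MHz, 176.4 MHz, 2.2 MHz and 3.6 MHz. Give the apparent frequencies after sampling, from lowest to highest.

fs/2 = 21.6 MHz.
115.6 MHz mod fs = 29.2 MHz.
29.2 MHz > fs/2 = 21.6 MHz, folds to fs − 29.2 MHz = 14 MHz.
45.4 MHz mod fs = 2.2 MHz.
2.2 MHz ≤ fs/2 = 21.6 MHz, appears at 2.2 MHz.
176.4 MHz mod fs = 3.6 MHz.
3.6 MHz ≤ fs/2 = 21.6 MHz, appears at 3.6 MHz.
2.2 MHz ≤ fs/2 = 21.6 MHz, passes unchanged.
3.6 MHz ≤ fs/2 = 21.6 MHz, passes unchanged.
Distinct values: {2.2 MHz, 3.6 MHz, 14 MHz}.

2.2 MHz, 3.6 MHz, 14 MHz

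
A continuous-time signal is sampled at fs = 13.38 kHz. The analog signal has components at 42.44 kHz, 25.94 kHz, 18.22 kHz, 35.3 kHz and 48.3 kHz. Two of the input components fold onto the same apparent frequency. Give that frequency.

fs/2 = 6.69 kHz.
42.44 kHz mod fs = 2.3 kHz.
2.3 kHz ≤ fs/2 = 6.69 kHz, appears at 2.3 kHz.
25.94 kHz mod fs = 12.56 kHz.
12.56 kHz > fs/2 = 6.69 kHz, folds to fs − 12.56 kHz = 0.82 kHz.
18.22 kHz mod fs = 4.84 kHz.
4.84 kHz ≤ fs/2 = 6.69 kHz, appears at 4.84 kHz.
35.3 kHz mod fs = 8.54 kHz.
8.54 kHz > fs/2 = 6.69 kHz, folds to fs − 8.54 kHz = 4.84 kHz.
48.3 kHz mod fs = 8.16 kHz.
8.16 kHz > fs/2 = 6.69 kHz, folds to fs − 8.16 kHz = 5.22 kHz.
18.22 kHz and 35.3 kHz both map to 4.84 kHz.

4.84 kHz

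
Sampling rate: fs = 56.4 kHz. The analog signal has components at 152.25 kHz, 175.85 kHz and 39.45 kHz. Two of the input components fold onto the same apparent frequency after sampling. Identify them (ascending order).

39.45 kHz, 152.25 kHz

fs/2 = 28.2 kHz.
152.25 kHz mod fs = 39.45 kHz.
39.45 kHz > fs/2 = 28.2 kHz, folds to fs − 39.45 kHz = 16.95 kHz.
175.85 kHz mod fs = 6.65 kHz.
6.65 kHz ≤ fs/2 = 28.2 kHz, appears at 6.65 kHz.
39.45 kHz > fs/2 = 28.2 kHz, folds to fs − 39.45 kHz = 16.95 kHz.
39.45 kHz and 152.25 kHz both map to 16.95 kHz.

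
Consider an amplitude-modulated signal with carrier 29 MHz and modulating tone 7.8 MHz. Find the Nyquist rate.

AM sidebands sit at fc ± fm = 21.2 MHz and 36.8 MHz.
Highest-frequency component: 36.8 MHz.
Nyquist rate = 2 × 36.8 MHz = 73.6 MHz.

73.6 MHz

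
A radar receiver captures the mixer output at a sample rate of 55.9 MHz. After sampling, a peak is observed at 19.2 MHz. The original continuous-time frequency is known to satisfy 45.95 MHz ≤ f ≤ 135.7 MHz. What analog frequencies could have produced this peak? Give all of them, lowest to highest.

75.1 MHz, 92.6 MHz, 131 MHz

Frequencies that alias to 19.2 MHz are k·fs ± 19.2 MHz for integer k ≥ 0.
k=0: 19.2 MHz.
k=1: 36.7 MHz, 75.1 MHz.
k=2: 92.6 MHz, 131 MHz.
k=3: 148.5 MHz, 186.9 MHz.
Within [45.95 MHz, 135.7 MHz]: 75.1 MHz, 92.6 MHz, 131 MHz.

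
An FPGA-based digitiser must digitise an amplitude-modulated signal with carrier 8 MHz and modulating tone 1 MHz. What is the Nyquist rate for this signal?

AM sidebands sit at fc ± fm = 7 MHz and 9 MHz.
Highest-frequency component: 9 MHz.
Nyquist rate = 2 × 9 MHz = 18 MHz.

18 MHz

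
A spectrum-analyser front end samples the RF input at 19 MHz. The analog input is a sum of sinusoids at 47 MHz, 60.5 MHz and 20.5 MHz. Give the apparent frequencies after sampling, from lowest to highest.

fs/2 = 9.5 MHz.
47 MHz mod fs = 9 MHz.
9 MHz ≤ fs/2 = 9.5 MHz, appears at 9 MHz.
60.5 MHz mod fs = 3.5 MHz.
3.5 MHz ≤ fs/2 = 9.5 MHz, appears at 3.5 MHz.
20.5 MHz mod fs = 1.5 MHz.
1.5 MHz ≤ fs/2 = 9.5 MHz, appears at 1.5 MHz.
Distinct values: {1.5 MHz, 3.5 MHz, 9 MHz}.

1.5 MHz, 3.5 MHz, 9 MHz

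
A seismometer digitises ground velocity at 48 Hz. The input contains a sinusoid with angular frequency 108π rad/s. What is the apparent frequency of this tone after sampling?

ω = 108π rad/s → f = ω/(2π) = 54 Hz.
54 Hz mod fs = 6 Hz.
6 Hz ≤ fs/2 = 24 Hz, appears at 6 Hz.

6 Hz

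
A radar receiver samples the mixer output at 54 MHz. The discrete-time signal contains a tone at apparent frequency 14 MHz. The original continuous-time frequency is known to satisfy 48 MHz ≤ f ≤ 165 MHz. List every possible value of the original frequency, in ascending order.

Frequencies that alias to 14 MHz are k·fs ± 14 MHz for integer k ≥ 0.
k=0: 14 MHz.
k=1: 40 MHz, 68 MHz.
k=2: 94 MHz, 122 MHz.
k=3: 148 MHz, 176 MHz.
k=4: 202 MHz, 230 MHz.
Within [48 MHz, 165 MHz]: 68 MHz, 94 MHz, 122 MHz, 148 MHz.

68 MHz, 94 MHz, 122 MHz, 148 MHz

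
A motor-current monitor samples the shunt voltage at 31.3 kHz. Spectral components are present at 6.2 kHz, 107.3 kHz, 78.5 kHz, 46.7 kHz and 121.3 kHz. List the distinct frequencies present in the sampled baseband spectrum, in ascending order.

fs/2 = 15.65 kHz.
6.2 kHz ≤ fs/2 = 15.65 kHz, passes unchanged.
107.3 kHz mod fs = 13.4 kHz.
13.4 kHz ≤ fs/2 = 15.65 kHz, appears at 13.4 kHz.
78.5 kHz mod fs = 15.9 kHz.
15.9 kHz > fs/2 = 15.65 kHz, folds to fs − 15.9 kHz = 15.4 kHz.
46.7 kHz mod fs = 15.4 kHz.
15.4 kHz ≤ fs/2 = 15.65 kHz, appears at 15.4 kHz.
121.3 kHz mod fs = 27.4 kHz.
27.4 kHz > fs/2 = 15.65 kHz, folds to fs − 27.4 kHz = 3.9 kHz.
Distinct values: {3.9 kHz, 6.2 kHz, 13.4 kHz, 15.4 kHz}.

3.9 kHz, 6.2 kHz, 13.4 kHz, 15.4 kHz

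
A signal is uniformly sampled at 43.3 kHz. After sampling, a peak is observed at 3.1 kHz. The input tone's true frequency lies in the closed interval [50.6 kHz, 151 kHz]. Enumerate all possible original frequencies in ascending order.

Frequencies that alias to 3.1 kHz are k·fs ± 3.1 kHz for integer k ≥ 0.
k=0: 3.1 kHz.
k=1: 40.2 kHz, 46.4 kHz.
k=2: 83.5 kHz, 89.7 kHz.
k=3: 126.8 kHz, 133 kHz.
k=4: 170.1 kHz, 176.3 kHz.
Within [50.6 kHz, 151 kHz]: 83.5 kHz, 89.7 kHz, 126.8 kHz, 133 kHz.

83.5 kHz, 89.7 kHz, 126.8 kHz, 133 kHz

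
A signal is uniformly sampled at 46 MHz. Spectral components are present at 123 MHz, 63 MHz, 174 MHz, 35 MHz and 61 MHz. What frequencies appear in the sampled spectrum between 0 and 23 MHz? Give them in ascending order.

fs/2 = 23 MHz.
123 MHz mod fs = 31 MHz.
31 MHz > fs/2 = 23 MHz, folds to fs − 31 MHz = 15 MHz.
63 MHz mod fs = 17 MHz.
17 MHz ≤ fs/2 = 23 MHz, appears at 17 MHz.
174 MHz mod fs = 36 MHz.
36 MHz > fs/2 = 23 MHz, folds to fs − 36 MHz = 10 MHz.
35 MHz > fs/2 = 23 MHz, folds to fs − 35 MHz = 11 MHz.
61 MHz mod fs = 15 MHz.
15 MHz ≤ fs/2 = 23 MHz, appears at 15 MHz.
Distinct values: {10 MHz, 11 MHz, 15 MHz, 17 MHz}.

10 MHz, 11 MHz, 15 MHz, 17 MHz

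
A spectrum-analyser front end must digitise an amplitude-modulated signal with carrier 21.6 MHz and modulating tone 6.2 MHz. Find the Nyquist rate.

55.6 MHz

AM sidebands sit at fc ± fm = 15.4 MHz and 27.8 MHz.
Highest-frequency component: 27.8 MHz.
Nyquist rate = 2 × 27.8 MHz = 55.6 MHz.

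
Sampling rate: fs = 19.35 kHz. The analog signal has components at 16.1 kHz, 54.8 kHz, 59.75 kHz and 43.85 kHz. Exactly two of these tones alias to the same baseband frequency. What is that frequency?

3.25 kHz

fs/2 = 9.675 kHz.
16.1 kHz > fs/2 = 9.675 kHz, folds to fs − 16.1 kHz = 3.25 kHz.
54.8 kHz mod fs = 16.1 kHz.
16.1 kHz > fs/2 = 9.675 kHz, folds to fs − 16.1 kHz = 3.25 kHz.
59.75 kHz mod fs = 1.7 kHz.
1.7 kHz ≤ fs/2 = 9.675 kHz, appears at 1.7 kHz.
43.85 kHz mod fs = 5.15 kHz.
5.15 kHz ≤ fs/2 = 9.675 kHz, appears at 5.15 kHz.
16.1 kHz and 54.8 kHz both map to 3.25 kHz.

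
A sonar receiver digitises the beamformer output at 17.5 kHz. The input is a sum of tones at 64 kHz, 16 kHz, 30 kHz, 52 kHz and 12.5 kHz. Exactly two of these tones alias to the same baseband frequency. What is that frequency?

fs/2 = 8.75 kHz.
64 kHz mod fs = 11.5 kHz.
11.5 kHz > fs/2 = 8.75 kHz, folds to fs − 11.5 kHz = 6 kHz.
16 kHz > fs/2 = 8.75 kHz, folds to fs − 16 kHz = 1.5 kHz.
30 kHz mod fs = 12.5 kHz.
12.5 kHz > fs/2 = 8.75 kHz, folds to fs − 12.5 kHz = 5 kHz.
52 kHz mod fs = 17 kHz.
17 kHz > fs/2 = 8.75 kHz, folds to fs − 17 kHz = 0.5 kHz.
12.5 kHz > fs/2 = 8.75 kHz, folds to fs − 12.5 kHz = 5 kHz.
12.5 kHz and 30 kHz both map to 5 kHz.

5 kHz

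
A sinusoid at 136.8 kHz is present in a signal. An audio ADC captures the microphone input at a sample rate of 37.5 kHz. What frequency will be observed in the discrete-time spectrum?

13.2 kHz

136.8 kHz mod fs = 24.3 kHz.
24.3 kHz > fs/2 = 18.75 kHz, folds to fs − 24.3 kHz = 13.2 kHz.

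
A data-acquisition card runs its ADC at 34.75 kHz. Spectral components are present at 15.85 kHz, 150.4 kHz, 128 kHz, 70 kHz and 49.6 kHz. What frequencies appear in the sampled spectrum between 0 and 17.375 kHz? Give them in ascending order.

fs/2 = 17.375 kHz.
15.85 kHz ≤ fs/2 = 17.375 kHz, passes unchanged.
150.4 kHz mod fs = 11.4 kHz.
11.4 kHz ≤ fs/2 = 17.375 kHz, appears at 11.4 kHz.
128 kHz mod fs = 23.75 kHz.
23.75 kHz > fs/2 = 17.375 kHz, folds to fs − 23.75 kHz = 11 kHz.
70 kHz mod fs = 0.5 kHz.
0.5 kHz ≤ fs/2 = 17.375 kHz, appears at 0.5 kHz.
49.6 kHz mod fs = 14.85 kHz.
14.85 kHz ≤ fs/2 = 17.375 kHz, appears at 14.85 kHz.
Distinct values: {0.5 kHz, 11 kHz, 11.4 kHz, 14.85 kHz, 15.85 kHz}.

0.5 kHz, 11 kHz, 11.4 kHz, 14.85 kHz, 15.85 kHz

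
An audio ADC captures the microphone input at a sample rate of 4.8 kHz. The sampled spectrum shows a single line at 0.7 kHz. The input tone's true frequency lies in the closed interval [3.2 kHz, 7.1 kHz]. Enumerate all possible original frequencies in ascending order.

Frequencies that alias to 0.7 kHz are k·fs ± 0.7 kHz for integer k ≥ 0.
k=0: 0.7 kHz.
k=1: 4.1 kHz, 5.5 kHz.
k=2: 8.9 kHz, 10.3 kHz.
Within [3.2 kHz, 7.1 kHz]: 4.1 kHz, 5.5 kHz.

4.1 kHz, 5.5 kHz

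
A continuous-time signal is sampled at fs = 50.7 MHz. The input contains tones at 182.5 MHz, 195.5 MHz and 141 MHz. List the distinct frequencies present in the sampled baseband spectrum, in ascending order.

fs/2 = 25.35 MHz.
182.5 MHz mod fs = 30.4 MHz.
30.4 MHz > fs/2 = 25.35 MHz, folds to fs − 30.4 MHz = 20.3 MHz.
195.5 MHz mod fs = 43.4 MHz.
43.4 MHz > fs/2 = 25.35 MHz, folds to fs − 43.4 MHz = 7.3 MHz.
141 MHz mod fs = 39.6 MHz.
39.6 MHz > fs/2 = 25.35 MHz, folds to fs − 39.6 MHz = 11.1 MHz.
Distinct values: {7.3 MHz, 11.1 MHz, 20.3 MHz}.

7.3 MHz, 11.1 MHz, 20.3 MHz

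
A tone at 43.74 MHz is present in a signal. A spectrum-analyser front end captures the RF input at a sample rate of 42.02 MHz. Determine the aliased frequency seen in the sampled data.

43.74 MHz mod fs = 1.72 MHz.
1.72 MHz ≤ fs/2 = 21.01 MHz, appears at 1.72 MHz.

1.72 MHz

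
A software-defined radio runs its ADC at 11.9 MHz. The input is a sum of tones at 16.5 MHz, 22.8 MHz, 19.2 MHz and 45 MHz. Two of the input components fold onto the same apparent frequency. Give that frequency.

4.6 MHz

fs/2 = 5.95 MHz.
16.5 MHz mod fs = 4.6 MHz.
4.6 MHz ≤ fs/2 = 5.95 MHz, appears at 4.6 MHz.
22.8 MHz mod fs = 10.9 MHz.
10.9 MHz > fs/2 = 5.95 MHz, folds to fs − 10.9 MHz = 1 MHz.
19.2 MHz mod fs = 7.3 MHz.
7.3 MHz > fs/2 = 5.95 MHz, folds to fs − 7.3 MHz = 4.6 MHz.
45 MHz mod fs = 9.3 MHz.
9.3 MHz > fs/2 = 5.95 MHz, folds to fs − 9.3 MHz = 2.6 MHz.
16.5 MHz and 19.2 MHz both map to 4.6 MHz.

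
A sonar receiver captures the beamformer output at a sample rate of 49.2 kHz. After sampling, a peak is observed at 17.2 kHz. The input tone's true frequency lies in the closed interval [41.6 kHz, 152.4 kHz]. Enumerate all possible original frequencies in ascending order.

66.4 kHz, 81.2 kHz, 115.6 kHz, 130.4 kHz

Frequencies that alias to 17.2 kHz are k·fs ± 17.2 kHz for integer k ≥ 0.
k=0: 17.2 kHz.
k=1: 32 kHz, 66.4 kHz.
k=2: 81.2 kHz, 115.6 kHz.
k=3: 130.4 kHz, 164.8 kHz.
k=4: 179.6 kHz, 214 kHz.
Within [41.6 kHz, 152.4 kHz]: 66.4 kHz, 81.2 kHz, 115.6 kHz, 130.4 kHz.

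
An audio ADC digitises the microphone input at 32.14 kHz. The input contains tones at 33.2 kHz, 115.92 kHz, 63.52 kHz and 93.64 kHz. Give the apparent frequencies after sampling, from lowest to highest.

0.76 kHz, 1.06 kHz, 2.78 kHz, 12.64 kHz

fs/2 = 16.07 kHz.
33.2 kHz mod fs = 1.06 kHz.
1.06 kHz ≤ fs/2 = 16.07 kHz, appears at 1.06 kHz.
115.92 kHz mod fs = 19.5 kHz.
19.5 kHz > fs/2 = 16.07 kHz, folds to fs − 19.5 kHz = 12.64 kHz.
63.52 kHz mod fs = 31.38 kHz.
31.38 kHz > fs/2 = 16.07 kHz, folds to fs − 31.38 kHz = 0.76 kHz.
93.64 kHz mod fs = 29.36 kHz.
29.36 kHz > fs/2 = 16.07 kHz, folds to fs − 29.36 kHz = 2.78 kHz.
Distinct values: {0.76 kHz, 1.06 kHz, 2.78 kHz, 12.64 kHz}.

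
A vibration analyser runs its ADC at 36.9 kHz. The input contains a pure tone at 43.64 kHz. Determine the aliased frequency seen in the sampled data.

43.64 kHz mod fs = 6.74 kHz.
6.74 kHz ≤ fs/2 = 18.45 kHz, appears at 6.74 kHz.

6.74 kHz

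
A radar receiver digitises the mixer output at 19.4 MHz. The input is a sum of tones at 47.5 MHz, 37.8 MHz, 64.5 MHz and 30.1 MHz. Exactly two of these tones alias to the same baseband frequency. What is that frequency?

fs/2 = 9.7 MHz.
47.5 MHz mod fs = 8.7 MHz.
8.7 MHz ≤ fs/2 = 9.7 MHz, appears at 8.7 MHz.
37.8 MHz mod fs = 18.4 MHz.
18.4 MHz > fs/2 = 9.7 MHz, folds to fs − 18.4 MHz = 1 MHz.
64.5 MHz mod fs = 6.3 MHz.
6.3 MHz ≤ fs/2 = 9.7 MHz, appears at 6.3 MHz.
30.1 MHz mod fs = 10.7 MHz.
10.7 MHz > fs/2 = 9.7 MHz, folds to fs − 10.7 MHz = 8.7 MHz.
30.1 MHz and 47.5 MHz both map to 8.7 MHz.

8.7 MHz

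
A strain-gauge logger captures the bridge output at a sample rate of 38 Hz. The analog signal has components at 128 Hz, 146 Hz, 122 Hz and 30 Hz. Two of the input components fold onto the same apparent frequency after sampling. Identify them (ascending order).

fs/2 = 19 Hz.
128 Hz mod fs = 14 Hz.
14 Hz ≤ fs/2 = 19 Hz, appears at 14 Hz.
146 Hz mod fs = 32 Hz.
32 Hz > fs/2 = 19 Hz, folds to fs − 32 Hz = 6 Hz.
122 Hz mod fs = 8 Hz.
8 Hz ≤ fs/2 = 19 Hz, appears at 8 Hz.
30 Hz > fs/2 = 19 Hz, folds to fs − 30 Hz = 8 Hz.
30 Hz and 122 Hz both map to 8 Hz.

30 Hz, 122 Hz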